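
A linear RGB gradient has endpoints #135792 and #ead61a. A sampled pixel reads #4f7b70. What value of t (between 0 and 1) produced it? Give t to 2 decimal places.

0.28

Invert the lerp on the R channel (largest span, 215): t = (79 − 19) / (234 − 19) = 60/215 = 0.27907.
Check on G: (123 − 87)/(214 − 87) = 0.2835 ✓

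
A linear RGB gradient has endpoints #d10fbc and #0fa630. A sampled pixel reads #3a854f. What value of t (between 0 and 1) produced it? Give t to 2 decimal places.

Invert the lerp on the R channel (largest span, 194): t = (58 − 209) / (15 − 209) = -151/-194 = 0.77835.
Check on G: (133 − 15)/(166 − 15) = 0.7815 ✓

0.78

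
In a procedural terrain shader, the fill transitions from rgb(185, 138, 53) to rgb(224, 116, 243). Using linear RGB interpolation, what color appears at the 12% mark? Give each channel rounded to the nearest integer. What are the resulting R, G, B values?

(190, 135, 76)

12% corresponds to t = 0.12.
R = 185 + 0.12 × (224 − 185) = 185 + 0.12 × 39 = 189.68 → 190
G = 138 + 0.12 × (116 − 138) = 138 + 0.12 × -22 = 135.36 → 135
B = 53 + 0.12 × (243 − 53) = 53 + 0.12 × 190 = 75.8 → 76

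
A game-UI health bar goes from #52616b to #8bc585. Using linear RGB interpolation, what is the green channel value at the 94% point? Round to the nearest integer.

191

G₁ = 97 (from #52616b), G₂ = 197 (from #8bc585).
G = 97 + 0.94 × (197 − 97) = 191 → 191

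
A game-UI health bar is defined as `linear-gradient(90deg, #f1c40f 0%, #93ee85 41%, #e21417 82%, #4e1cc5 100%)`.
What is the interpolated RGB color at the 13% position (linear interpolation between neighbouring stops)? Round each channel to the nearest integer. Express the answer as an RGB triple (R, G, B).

13% lies between the 0% and 41% stops, so the local fraction is t = (13 − 0)/(41 − 0) = 13/41 ≈ 0.3171.
#f1c40f → (241, 196, 15); #93ee85 → (147, 238, 133).
R = 241 + 0.3171 × (147 − 241) = 211.193 → 211
G = 196 + 0.3171 × (238 − 196) = 209.318 → 209
B = 15 + 0.3171 × (133 − 15) = 52.418 → 52

(211, 209, 52)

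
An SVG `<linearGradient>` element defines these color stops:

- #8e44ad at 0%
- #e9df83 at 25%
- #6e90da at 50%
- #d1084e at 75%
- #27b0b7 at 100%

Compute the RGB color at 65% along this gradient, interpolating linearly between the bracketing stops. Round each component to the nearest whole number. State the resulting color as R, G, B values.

(169, 62, 134)

65% lies between the 50% and 75% stops, so the local fraction is t = (65 − 50)/(75 − 50) = 15/25 ≈ 0.6.
#6e90da → (110, 144, 218); #d1084e → (209, 8, 78).
R = 110 + 0.6 × (209 − 110) = 169.4 → 169
G = 144 + 0.6 × (8 − 144) = 62.4 → 62
B = 218 + 0.6 × (78 − 218) = 134 → 134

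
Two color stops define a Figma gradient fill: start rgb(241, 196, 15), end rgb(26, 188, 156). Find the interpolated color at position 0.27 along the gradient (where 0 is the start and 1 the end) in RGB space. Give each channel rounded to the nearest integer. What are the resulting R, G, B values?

R = 241 + 0.27 × (26 − 241) = 241 + 0.27 × -215 = 182.95 → 183
G = 196 + 0.27 × (188 − 196) = 196 + 0.27 × -8 = 193.84 → 194
B = 15 + 0.27 × (156 − 15) = 15 + 0.27 × 141 = 53.07 → 53

(183, 194, 53)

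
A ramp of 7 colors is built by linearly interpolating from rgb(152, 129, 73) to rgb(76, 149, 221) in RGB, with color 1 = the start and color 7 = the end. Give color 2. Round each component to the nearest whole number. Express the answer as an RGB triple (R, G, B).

With 7 swatches and endpoints inclusive, swatch 2 sits at t = (2 − 1)/(7 − 1) = 1/6 ≈ 0.1667.
R = 152 + 0.1667 × (76 − 152) = 139.331 → 139
G = 129 + 0.1667 × (149 − 129) = 132.334 → 132
B = 73 + 0.1667 × (221 − 73) = 97.672 → 98

(139, 132, 98)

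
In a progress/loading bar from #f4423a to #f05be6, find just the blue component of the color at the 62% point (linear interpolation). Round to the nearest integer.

165

B₁ = 58 (from #f4423a), B₂ = 230 (from #f05be6).
B = 58 + 0.62 × (230 − 58) = 164.64 → 165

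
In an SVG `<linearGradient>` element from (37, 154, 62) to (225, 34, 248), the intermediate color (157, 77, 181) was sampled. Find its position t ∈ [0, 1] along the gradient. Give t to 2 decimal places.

0.64

Invert the lerp on the R channel (largest span, 188): t = (157 − 37) / (225 − 37) = 120/188 = 0.6383.
Check on G: (77 − 154)/(34 − 154) = 0.6417 ✓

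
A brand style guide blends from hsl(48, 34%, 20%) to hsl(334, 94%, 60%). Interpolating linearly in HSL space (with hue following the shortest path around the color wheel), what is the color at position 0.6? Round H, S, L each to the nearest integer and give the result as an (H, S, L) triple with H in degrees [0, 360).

Hue: 334 − 48 = 286°, but |286| > 180 so the shorter arc goes the other way: Δh = 286 − 360 = -74°.
H = 48 + 0.6 × (-74) = 3.6 → 4°
S = 34 + 0.6 × (94 − 34) = 70 → 70%
L = 20 + 0.6 × (60 − 20) = 44 → 44%

(4, 70, 44)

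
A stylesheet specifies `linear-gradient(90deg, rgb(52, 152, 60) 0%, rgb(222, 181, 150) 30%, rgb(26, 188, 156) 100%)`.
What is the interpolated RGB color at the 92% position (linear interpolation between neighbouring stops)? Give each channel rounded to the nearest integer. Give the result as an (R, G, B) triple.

(48, 187, 155)

92% lies between the 30% and 100% stops, so the local fraction is t = (92 − 30)/(100 − 30) = 62/70 ≈ 0.8857.
R = 222 + 0.8857 × (26 − 222) = 48.403 → 48
G = 181 + 0.8857 × (188 − 181) = 187.2 → 187
B = 150 + 0.8857 × (156 − 150) = 155.314 → 155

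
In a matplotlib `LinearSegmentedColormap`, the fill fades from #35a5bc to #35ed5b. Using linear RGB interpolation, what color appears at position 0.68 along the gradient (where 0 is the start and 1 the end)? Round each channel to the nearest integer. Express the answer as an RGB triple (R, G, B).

#35a5bc → (53, 165, 188); #35ed5b → (53, 237, 91).
R = 53 + 0.68 × (53 − 53) = 53 + 0.68 × 0 = 53 → 53
G = 165 + 0.68 × (237 − 165) = 165 + 0.68 × 72 = 213.96 → 214
B = 188 + 0.68 × (91 − 188) = 188 + 0.68 × -97 = 122.04 → 122
So the blended color is (53, 214, 122), about #35d67a.

(53, 214, 122)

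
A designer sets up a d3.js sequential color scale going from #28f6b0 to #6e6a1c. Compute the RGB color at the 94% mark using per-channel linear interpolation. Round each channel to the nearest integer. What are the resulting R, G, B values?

#28f6b0 → (40, 246, 176); #6e6a1c → (110, 106, 28).
94% corresponds to t = 0.94.
R = 40 + 0.94 × (110 − 40) = 40 + 0.94 × 70 = 105.8 → 106
G = 246 + 0.94 × (106 − 246) = 246 + 0.94 × -140 = 114.4 → 114
B = 176 + 0.94 × (28 − 176) = 176 + 0.94 × -148 = 36.88 → 37

(106, 114, 37)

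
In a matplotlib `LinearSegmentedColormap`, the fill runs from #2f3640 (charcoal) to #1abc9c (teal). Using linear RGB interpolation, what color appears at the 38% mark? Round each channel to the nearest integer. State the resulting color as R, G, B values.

(39, 105, 99)

#2f3640 → (47, 54, 64); #1abc9c → (26, 188, 156).
38% corresponds to t = 0.38.
R = 47 + 0.38 × (26 − 47) = 47 + 0.38 × -21 = 39.02 → 39
G = 54 + 0.38 × (188 − 54) = 54 + 0.38 × 134 = 104.92 → 105
B = 64 + 0.38 × (156 − 64) = 64 + 0.38 × 92 = 98.96 → 99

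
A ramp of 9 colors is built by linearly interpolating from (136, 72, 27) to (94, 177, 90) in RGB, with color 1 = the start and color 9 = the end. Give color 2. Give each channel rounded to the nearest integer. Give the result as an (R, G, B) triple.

With 9 swatches and endpoints inclusive, swatch 2 sits at t = (2 − 1)/(9 − 1) = 1/8 ≈ 0.125.
R = 136 + 0.125 × (94 − 136) = 130.75 → 131
G = 72 + 0.125 × (177 − 72) = 85.125 → 85
B = 27 + 0.125 × (90 − 27) = 34.875 → 35

(131, 85, 35)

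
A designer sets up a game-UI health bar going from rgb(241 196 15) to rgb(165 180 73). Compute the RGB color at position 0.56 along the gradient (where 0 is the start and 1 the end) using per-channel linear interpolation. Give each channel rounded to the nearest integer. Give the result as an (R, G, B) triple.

(198, 187, 47)

R = 241 + 0.56 × (165 − 241) = 241 + 0.56 × -76 = 198.44 → 198
G = 196 + 0.56 × (180 − 196) = 196 + 0.56 × -16 = 187.04 → 187
B = 15 + 0.56 × (73 − 15) = 15 + 0.56 × 58 = 47.48 → 47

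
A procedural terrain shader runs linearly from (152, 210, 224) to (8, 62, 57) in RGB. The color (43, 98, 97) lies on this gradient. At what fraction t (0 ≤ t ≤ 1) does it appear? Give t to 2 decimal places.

Invert the lerp on the B channel (largest span, 167): t = (97 − 224) / (57 − 224) = -127/-167 = 0.76048.
Check on R: (43 − 152)/(8 − 152) = 0.7569 ✓

0.76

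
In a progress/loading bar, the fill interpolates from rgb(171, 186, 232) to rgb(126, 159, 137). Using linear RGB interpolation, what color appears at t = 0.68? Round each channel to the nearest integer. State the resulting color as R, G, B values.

(140, 168, 167)

R = 171 + 0.68 × (126 − 171) = 171 + 0.68 × -45 = 140.4 → 140
G = 186 + 0.68 × (159 − 186) = 186 + 0.68 × -27 = 167.64 → 168
B = 232 + 0.68 × (137 − 232) = 232 + 0.68 × -95 = 167.4 → 167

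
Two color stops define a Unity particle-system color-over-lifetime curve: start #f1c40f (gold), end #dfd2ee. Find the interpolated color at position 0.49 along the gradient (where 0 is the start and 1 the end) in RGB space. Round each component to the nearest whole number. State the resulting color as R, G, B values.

(232, 203, 124)

#f1c40f → (241, 196, 15); #dfd2ee → (223, 210, 238).
R = 241 + 0.49 × (223 − 241) = 241 + 0.49 × -18 = 232.18 → 232
G = 196 + 0.49 × (210 − 196) = 196 + 0.49 × 14 = 202.86 → 203
B = 15 + 0.49 × (238 − 15) = 15 + 0.49 × 223 = 124.27 → 124
So the blended color is (232, 203, 124), about #e8cb7c.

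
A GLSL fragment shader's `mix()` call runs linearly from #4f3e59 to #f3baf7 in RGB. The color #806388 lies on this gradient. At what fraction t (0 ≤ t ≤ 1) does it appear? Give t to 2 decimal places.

0.30

Invert the lerp on the R channel (largest span, 164): t = (128 − 79) / (243 − 79) = 49/164 = 0.29878.
Check on G: (99 − 62)/(186 − 62) = 0.2984 ✓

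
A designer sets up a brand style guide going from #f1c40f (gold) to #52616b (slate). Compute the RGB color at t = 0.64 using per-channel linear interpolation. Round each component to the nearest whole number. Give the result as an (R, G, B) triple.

(139, 133, 74)

#f1c40f → (241, 196, 15); #52616b → (82, 97, 107).
R = 241 + 0.64 × (82 − 241) = 241 + 0.64 × -159 = 139.24 → 139
G = 196 + 0.64 × (97 − 196) = 196 + 0.64 × -99 = 132.64 → 133
B = 15 + 0.64 × (107 − 15) = 15 + 0.64 × 92 = 73.88 → 74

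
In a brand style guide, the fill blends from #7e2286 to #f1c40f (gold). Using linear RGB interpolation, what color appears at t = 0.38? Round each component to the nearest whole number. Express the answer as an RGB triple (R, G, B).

#7e2286 → (126, 34, 134); #f1c40f → (241, 196, 15).
R = 126 + 0.38 × (241 − 126) = 126 + 0.38 × 115 = 169.7 → 170
G = 34 + 0.38 × (196 − 34) = 34 + 0.38 × 162 = 95.56 → 96
B = 134 + 0.38 × (15 − 134) = 134 + 0.38 × -119 = 88.78 → 89
So the blended color is (170, 96, 89), about #aa6059.

(170, 96, 89)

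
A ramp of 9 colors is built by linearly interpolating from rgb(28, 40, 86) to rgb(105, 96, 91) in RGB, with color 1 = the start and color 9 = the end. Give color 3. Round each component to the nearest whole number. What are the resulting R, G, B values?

With 9 swatches and endpoints inclusive, swatch 3 sits at t = (3 − 1)/(9 − 1) = 2/8 ≈ 0.25.
R = 28 + 0.25 × (105 − 28) = 47.25 → 47
G = 40 + 0.25 × (96 − 40) = 54 → 54
B = 86 + 0.25 × (91 − 86) = 87.25 → 87

(47, 54, 87)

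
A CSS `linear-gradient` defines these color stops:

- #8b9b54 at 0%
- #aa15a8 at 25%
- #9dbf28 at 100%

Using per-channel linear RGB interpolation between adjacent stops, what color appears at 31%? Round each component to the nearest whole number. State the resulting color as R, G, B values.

31% lies between the 25% and 100% stops, so the local fraction is t = (31 − 25)/(100 − 25) = 6/75 ≈ 0.08.
#aa15a8 → (170, 21, 168); #9dbf28 → (157, 191, 40).
R = 170 + 0.08 × (157 − 170) = 168.96 → 169
G = 21 + 0.08 × (191 − 21) = 34.6 → 35
B = 168 + 0.08 × (40 − 168) = 157.76 → 158

(169, 35, 158)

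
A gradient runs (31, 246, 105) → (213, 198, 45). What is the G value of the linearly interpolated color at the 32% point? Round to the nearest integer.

231

G = 246 + 0.32 × (198 − 246) = 230.64 → 231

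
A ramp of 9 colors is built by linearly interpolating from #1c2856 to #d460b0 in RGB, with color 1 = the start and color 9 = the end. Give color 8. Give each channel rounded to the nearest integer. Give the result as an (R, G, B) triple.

(189, 89, 165)

With 9 swatches and endpoints inclusive, swatch 8 sits at t = (8 − 1)/(9 − 1) = 7/8 ≈ 0.875.
#1c2856 → (28, 40, 86); #d460b0 → (212, 96, 176).
R = 28 + 0.875 × (212 − 28) = 189 → 189
G = 40 + 0.875 × (96 − 40) = 89 → 89
B = 86 + 0.875 × (176 − 86) = 164.75 → 165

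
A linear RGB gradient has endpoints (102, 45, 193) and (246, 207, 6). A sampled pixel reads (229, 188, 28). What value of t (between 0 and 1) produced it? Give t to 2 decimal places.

0.88

Invert the lerp on the B channel (largest span, 187): t = (28 − 193) / (6 − 193) = -165/-187 = 0.88235.
Check on R: (229 − 102)/(246 − 102) = 0.8819 ✓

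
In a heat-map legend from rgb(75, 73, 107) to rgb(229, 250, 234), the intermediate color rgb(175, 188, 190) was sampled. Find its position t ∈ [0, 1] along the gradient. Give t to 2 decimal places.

Invert the lerp on the G channel (largest span, 177): t = (188 − 73) / (250 − 73) = 115/177 = 0.64972.
Check on R: (175 − 75)/(229 − 75) = 0.6494 ✓

0.65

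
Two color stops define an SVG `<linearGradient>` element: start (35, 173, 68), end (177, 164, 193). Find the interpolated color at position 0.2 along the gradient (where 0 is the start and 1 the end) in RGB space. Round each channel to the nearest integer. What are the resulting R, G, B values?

R = 35 + 0.2 × (177 − 35) = 35 + 0.2 × 142 = 63.4 → 63
G = 173 + 0.2 × (164 − 173) = 173 + 0.2 × -9 = 171.2 → 171
B = 68 + 0.2 × (193 − 68) = 68 + 0.2 × 125 = 93 → 93
So the blended color is (63, 171, 93), about #3fab5d.

(63, 171, 93)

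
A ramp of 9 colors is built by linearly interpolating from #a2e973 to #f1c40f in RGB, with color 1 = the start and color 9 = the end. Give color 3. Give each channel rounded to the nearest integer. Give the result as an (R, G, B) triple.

With 9 swatches and endpoints inclusive, swatch 3 sits at t = (3 − 1)/(9 − 1) = 2/8 ≈ 0.25.
#a2e973 → (162, 233, 115); #f1c40f → (241, 196, 15).
R = 162 + 0.25 × (241 − 162) = 181.75 → 182
G = 233 + 0.25 × (196 − 233) = 223.75 → 224
B = 115 + 0.25 × (15 − 115) = 90 → 90

(182, 224, 90)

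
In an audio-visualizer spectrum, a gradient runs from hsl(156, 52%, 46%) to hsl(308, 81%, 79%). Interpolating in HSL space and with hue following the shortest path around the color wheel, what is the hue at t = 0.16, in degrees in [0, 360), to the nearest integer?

Hue arc: Δh = 308 − 156 = 152° (|Δh| ≤ 180, already the shorter path).
H = 156 + 0.16 × (152) = 180.32 → 180°

180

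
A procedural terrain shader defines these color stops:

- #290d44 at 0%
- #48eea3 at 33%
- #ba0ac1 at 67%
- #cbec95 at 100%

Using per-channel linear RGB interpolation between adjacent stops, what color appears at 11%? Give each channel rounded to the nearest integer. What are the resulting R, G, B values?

(51, 88, 100)

11% lies between the 0% and 33% stops, so the local fraction is t = (11 − 0)/(33 − 0) = 11/33 ≈ 0.3333.
#290d44 → (41, 13, 68); #48eea3 → (72, 238, 163).
R = 41 + 0.3333 × (72 − 41) = 51.332 → 51
G = 13 + 0.3333 × (238 − 13) = 87.992 → 88
B = 68 + 0.3333 × (163 − 68) = 99.663 → 100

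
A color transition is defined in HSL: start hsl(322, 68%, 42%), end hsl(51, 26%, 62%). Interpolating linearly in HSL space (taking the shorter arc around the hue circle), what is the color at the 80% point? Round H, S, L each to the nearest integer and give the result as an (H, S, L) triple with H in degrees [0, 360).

Hue: 51 − 322 = -271°, but |-271| > 180 so the shorter arc goes the other way: Δh = -271 + 360 = 89°.
H = 322 + 0.8 × (89) = 393.2 → 393 → 393 mod 360 = 33°
S = 68 + 0.8 × (26 − 68) = 34.4 → 34%
L = 42 + 0.8 × (62 − 42) = 58 → 58%

(33, 34, 58)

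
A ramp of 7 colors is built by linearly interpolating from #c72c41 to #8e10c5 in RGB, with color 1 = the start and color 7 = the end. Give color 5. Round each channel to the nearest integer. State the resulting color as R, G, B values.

With 7 swatches and endpoints inclusive, swatch 5 sits at t = (5 − 1)/(7 − 1) = 4/6 ≈ 0.6667.
#c72c41 → (199, 44, 65); #8e10c5 → (142, 16, 197).
R = 199 + 0.6667 × (142 − 199) = 160.998 → 161
G = 44 + 0.6667 × (16 − 44) = 25.332 → 25
B = 65 + 0.6667 × (197 − 65) = 153.004 → 153

(161, 25, 153)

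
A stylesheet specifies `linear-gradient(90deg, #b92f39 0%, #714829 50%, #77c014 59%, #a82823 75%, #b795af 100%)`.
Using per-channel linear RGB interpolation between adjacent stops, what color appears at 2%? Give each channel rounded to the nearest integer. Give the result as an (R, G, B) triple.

(182, 48, 56)

2% lies between the 0% and 50% stops, so the local fraction is t = (2 − 0)/(50 − 0) = 2/50 ≈ 0.04.
#b92f39 → (185, 47, 57); #714829 → (113, 72, 41).
R = 185 + 0.04 × (113 − 185) = 182.12 → 182
G = 47 + 0.04 × (72 − 47) = 48 → 48
B = 57 + 0.04 × (41 − 57) = 56.36 → 56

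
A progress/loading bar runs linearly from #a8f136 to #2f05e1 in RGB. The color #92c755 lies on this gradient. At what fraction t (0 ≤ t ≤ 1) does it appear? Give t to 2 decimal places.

0.18

Invert the lerp on the G channel (largest span, 236): t = (199 − 241) / (5 − 241) = -42/-236 = 0.17797.
Check on R: (146 − 168)/(47 − 168) = 0.1818 ✓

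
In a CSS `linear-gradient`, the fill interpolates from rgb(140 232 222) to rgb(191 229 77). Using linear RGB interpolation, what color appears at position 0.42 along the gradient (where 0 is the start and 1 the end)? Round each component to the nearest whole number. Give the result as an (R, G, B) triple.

R = 140 + 0.42 × (191 − 140) = 140 + 0.42 × 51 = 161.42 → 161
G = 232 + 0.42 × (229 − 232) = 232 + 0.42 × -3 = 230.74 → 231
B = 222 + 0.42 × (77 − 222) = 222 + 0.42 × -145 = 161.1 → 161

(161, 231, 161)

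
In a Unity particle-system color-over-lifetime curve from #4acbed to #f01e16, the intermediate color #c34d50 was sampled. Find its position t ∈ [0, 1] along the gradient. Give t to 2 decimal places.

0.73

Invert the lerp on the B channel (largest span, 215): t = (80 − 237) / (22 − 237) = -157/-215 = 0.73023.
Check on R: (195 − 74)/(240 − 74) = 0.7289 ✓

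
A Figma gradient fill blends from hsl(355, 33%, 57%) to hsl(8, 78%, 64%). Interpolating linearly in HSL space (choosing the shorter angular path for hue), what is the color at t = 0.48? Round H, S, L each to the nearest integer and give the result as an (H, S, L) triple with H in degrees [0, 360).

(1, 55, 60)

Hue: 8 − 355 = -347°, but |-347| > 180 so the shorter arc goes the other way: Δh = -347 + 360 = 13°.
H = 355 + 0.48 × (13) = 361.24 → 361 → 361 mod 360 = 1°
S = 33 + 0.48 × (78 − 33) = 54.6 → 55%
L = 57 + 0.48 × (64 − 57) = 60.36 → 60%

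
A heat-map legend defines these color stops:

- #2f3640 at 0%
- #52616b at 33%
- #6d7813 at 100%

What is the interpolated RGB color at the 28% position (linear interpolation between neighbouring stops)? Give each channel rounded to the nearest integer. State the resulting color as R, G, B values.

(77, 90, 100)

28% lies between the 0% and 33% stops, so the local fraction is t = (28 − 0)/(33 − 0) = 28/33 ≈ 0.8485.
#2f3640 → (47, 54, 64); #52616b → (82, 97, 107).
R = 47 + 0.8485 × (82 − 47) = 76.698 → 77
G = 54 + 0.8485 × (97 − 54) = 90.486 → 90
B = 64 + 0.8485 × (107 − 64) = 100.486 → 100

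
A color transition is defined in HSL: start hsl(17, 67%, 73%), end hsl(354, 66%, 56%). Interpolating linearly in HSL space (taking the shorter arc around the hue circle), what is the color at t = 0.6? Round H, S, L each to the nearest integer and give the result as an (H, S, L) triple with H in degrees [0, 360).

(3, 66, 63)

Hue: 354 − 17 = 337°, but |337| > 180 so the shorter arc goes the other way: Δh = 337 − 360 = -23°.
H = 17 + 0.6 × (-23) = 3.2 → 3°
S = 67 + 0.6 × (66 − 67) = 66.4 → 66%
L = 73 + 0.6 × (56 − 73) = 62.8 → 63%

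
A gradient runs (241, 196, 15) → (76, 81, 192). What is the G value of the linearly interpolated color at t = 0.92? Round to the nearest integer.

90

G = 196 + 0.92 × (81 − 196) = 90.2 → 90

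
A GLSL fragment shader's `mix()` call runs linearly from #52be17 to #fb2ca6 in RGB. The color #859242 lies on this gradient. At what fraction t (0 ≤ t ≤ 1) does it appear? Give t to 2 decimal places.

Invert the lerp on the R channel (largest span, 169): t = (133 − 82) / (251 − 82) = 51/169 = 0.30178.
Check on G: (146 − 190)/(44 − 190) = 0.3014 ✓

0.30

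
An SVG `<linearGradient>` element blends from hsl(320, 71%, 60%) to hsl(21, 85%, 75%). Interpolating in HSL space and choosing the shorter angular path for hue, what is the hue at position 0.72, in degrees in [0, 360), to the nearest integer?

Hue: 21 − 320 = -299°, but |-299| > 180 so the shorter arc goes the other way: Δh = -299 + 360 = 61°.
H = 320 + 0.72 × (61) = 363.92 → 364 → 364 mod 360 = 4°

4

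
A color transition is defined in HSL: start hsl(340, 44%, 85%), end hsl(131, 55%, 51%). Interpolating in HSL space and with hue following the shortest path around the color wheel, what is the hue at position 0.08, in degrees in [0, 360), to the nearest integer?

352

Hue: 131 − 340 = -209°, but |-209| > 180 so the shorter arc goes the other way: Δh = -209 + 360 = 151°.
H = 340 + 0.08 × (151) = 352.08 → 352°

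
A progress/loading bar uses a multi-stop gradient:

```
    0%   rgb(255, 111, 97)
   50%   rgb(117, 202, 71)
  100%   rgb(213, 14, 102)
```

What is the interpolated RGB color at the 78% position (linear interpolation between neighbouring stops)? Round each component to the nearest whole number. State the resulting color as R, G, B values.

(171, 97, 88)

78% lies between the 50% and 100% stops, so the local fraction is t = (78 − 50)/(100 − 50) = 28/50 ≈ 0.56.
R = 117 + 0.56 × (213 − 117) = 170.76 → 171
G = 202 + 0.56 × (14 − 202) = 96.72 → 97
B = 71 + 0.56 × (102 − 71) = 88.36 → 88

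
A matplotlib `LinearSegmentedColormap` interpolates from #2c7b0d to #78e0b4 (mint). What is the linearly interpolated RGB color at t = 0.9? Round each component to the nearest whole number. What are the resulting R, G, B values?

(112, 214, 163)

#2c7b0d → (44, 123, 13); #78e0b4 → (120, 224, 180).
R = 44 + 0.9 × (120 − 44) = 44 + 0.9 × 76 = 112.4 → 112
G = 123 + 0.9 × (224 − 123) = 123 + 0.9 × 101 = 213.9 → 214
B = 13 + 0.9 × (180 − 13) = 13 + 0.9 × 167 = 163.3 → 163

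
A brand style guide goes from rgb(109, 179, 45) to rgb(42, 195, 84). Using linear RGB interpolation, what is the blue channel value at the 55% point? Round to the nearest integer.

B = 45 + 0.55 × (84 − 45) = 66.45 → 66

66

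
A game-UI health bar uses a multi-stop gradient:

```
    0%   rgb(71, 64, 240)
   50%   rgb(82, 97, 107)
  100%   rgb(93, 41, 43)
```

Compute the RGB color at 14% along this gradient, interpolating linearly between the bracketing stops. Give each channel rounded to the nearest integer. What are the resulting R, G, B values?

14% lies between the 0% and 50% stops, so the local fraction is t = (14 − 0)/(50 − 0) = 14/50 ≈ 0.28.
R = 71 + 0.28 × (82 − 71) = 74.08 → 74
G = 64 + 0.28 × (97 − 64) = 73.24 → 73
B = 240 + 0.28 × (107 − 240) = 202.76 → 203

(74, 73, 203)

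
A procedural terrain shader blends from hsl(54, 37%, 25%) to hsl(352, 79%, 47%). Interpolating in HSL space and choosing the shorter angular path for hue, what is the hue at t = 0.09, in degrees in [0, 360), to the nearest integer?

Hue: 352 − 54 = 298°, but |298| > 180 so the shorter arc goes the other way: Δh = 298 − 360 = -62°.
H = 54 + 0.09 × (-62) = 48.42 → 48°

48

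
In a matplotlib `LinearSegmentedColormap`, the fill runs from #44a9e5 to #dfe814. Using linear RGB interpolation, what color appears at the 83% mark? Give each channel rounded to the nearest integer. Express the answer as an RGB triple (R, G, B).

(197, 221, 56)

#44a9e5 → (68, 169, 229); #dfe814 → (223, 232, 20).
83% corresponds to t = 0.83.
R = 68 + 0.83 × (223 − 68) = 68 + 0.83 × 155 = 196.65 → 197
G = 169 + 0.83 × (232 − 169) = 169 + 0.83 × 63 = 221.29 → 221
B = 229 + 0.83 × (20 − 229) = 229 + 0.83 × -209 = 55.53 → 56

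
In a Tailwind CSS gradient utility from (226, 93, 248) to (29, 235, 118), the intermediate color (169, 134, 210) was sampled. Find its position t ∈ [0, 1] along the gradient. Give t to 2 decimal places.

Invert the lerp on the R channel (largest span, 197): t = (169 − 226) / (29 − 226) = -57/-197 = 0.28934.
Check on G: (134 − 93)/(235 − 93) = 0.2887 ✓

0.29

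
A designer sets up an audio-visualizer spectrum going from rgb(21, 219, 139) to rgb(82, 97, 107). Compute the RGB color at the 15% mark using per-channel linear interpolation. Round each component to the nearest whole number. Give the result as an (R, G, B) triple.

(30, 201, 134)

15% corresponds to t = 0.15.
R = 21 + 0.15 × (82 − 21) = 21 + 0.15 × 61 = 30.15 → 30
G = 219 + 0.15 × (97 − 219) = 219 + 0.15 × -122 = 200.7 → 201
B = 139 + 0.15 × (107 − 139) = 139 + 0.15 × -32 = 134.2 → 134
So the blended color is (30, 201, 134), about #1ec986.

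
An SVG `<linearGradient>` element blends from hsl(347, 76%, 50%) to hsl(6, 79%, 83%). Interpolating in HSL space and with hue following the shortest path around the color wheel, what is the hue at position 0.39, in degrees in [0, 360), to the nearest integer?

354

Hue: 6 − 347 = -341°, but |-341| > 180 so the shorter arc goes the other way: Δh = -341 + 360 = 19°.
H = 347 + 0.39 × (19) = 354.41 → 354°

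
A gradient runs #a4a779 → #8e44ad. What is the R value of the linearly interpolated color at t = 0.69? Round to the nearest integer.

149

R₁ = 164 (from #a4a779), R₂ = 142 (from #8e44ad).
R = 164 + 0.69 × (142 − 164) = 148.82 → 149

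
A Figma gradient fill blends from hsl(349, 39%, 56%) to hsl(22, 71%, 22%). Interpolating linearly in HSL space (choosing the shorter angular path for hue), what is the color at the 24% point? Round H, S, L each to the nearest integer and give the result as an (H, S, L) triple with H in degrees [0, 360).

(357, 47, 48)

Hue: 22 − 349 = -327°, but |-327| > 180 so the shorter arc goes the other way: Δh = -327 + 360 = 33°.
H = 349 + 0.24 × (33) = 356.92 → 357°
S = 39 + 0.24 × (71 − 39) = 46.68 → 47%
L = 56 + 0.24 × (22 − 56) = 47.84 → 48%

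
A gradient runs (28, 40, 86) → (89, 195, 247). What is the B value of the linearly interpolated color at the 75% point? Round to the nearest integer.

207

B = 86 + 0.75 × (247 − 86) = 206.75 → 207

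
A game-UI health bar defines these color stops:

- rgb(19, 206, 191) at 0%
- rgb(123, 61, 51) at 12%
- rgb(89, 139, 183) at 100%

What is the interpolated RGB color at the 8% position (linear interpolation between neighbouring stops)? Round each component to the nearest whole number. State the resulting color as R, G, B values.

8% lies between the 0% and 12% stops, so the local fraction is t = (8 − 0)/(12 − 0) = 8/12 ≈ 0.6667.
R = 19 + 0.6667 × (123 − 19) = 88.337 → 88
G = 206 + 0.6667 × (61 − 206) = 109.329 → 109
B = 191 + 0.6667 × (51 − 191) = 97.662 → 98

(88, 109, 98)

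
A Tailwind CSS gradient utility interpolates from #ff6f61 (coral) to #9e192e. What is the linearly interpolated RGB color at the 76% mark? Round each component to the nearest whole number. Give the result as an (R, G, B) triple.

(181, 46, 58)

#ff6f61 → (255, 111, 97); #9e192e → (158, 25, 46).
76% corresponds to t = 0.76.
R = 255 + 0.76 × (158 − 255) = 255 + 0.76 × -97 = 181.28 → 181
G = 111 + 0.76 × (25 − 111) = 111 + 0.76 × -86 = 45.64 → 46
B = 97 + 0.76 × (46 − 97) = 97 + 0.76 × -51 = 58.24 → 58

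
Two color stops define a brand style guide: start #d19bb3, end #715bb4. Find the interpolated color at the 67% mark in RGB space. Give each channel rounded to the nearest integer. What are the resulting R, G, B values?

#d19bb3 → (209, 155, 179); #715bb4 → (113, 91, 180).
67% corresponds to t = 0.67.
R = 209 + 0.67 × (113 − 209) = 209 + 0.67 × -96 = 144.68 → 145
G = 155 + 0.67 × (91 − 155) = 155 + 0.67 × -64 = 112.12 → 112
B = 179 + 0.67 × (180 − 179) = 179 + 0.67 × 1 = 179.67 → 180

(145, 112, 180)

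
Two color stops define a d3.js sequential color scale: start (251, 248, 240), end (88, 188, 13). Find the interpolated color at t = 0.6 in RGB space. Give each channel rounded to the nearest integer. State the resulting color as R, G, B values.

(153, 212, 104)

R = 251 + 0.6 × (88 − 251) = 251 + 0.6 × -163 = 153.2 → 153
G = 248 + 0.6 × (188 − 248) = 248 + 0.6 × -60 = 212 → 212
B = 240 + 0.6 × (13 − 240) = 240 + 0.6 × -227 = 103.8 → 104
So the blended color is (153, 212, 104), about #99d468.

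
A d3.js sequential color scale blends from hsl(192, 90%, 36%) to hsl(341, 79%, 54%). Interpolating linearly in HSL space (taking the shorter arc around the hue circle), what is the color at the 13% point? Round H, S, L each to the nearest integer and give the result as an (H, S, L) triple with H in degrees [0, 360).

Hue arc: Δh = 341 − 192 = 149° (|Δh| ≤ 180, already the shorter path).
H = 192 + 0.13 × (149) = 211.37 → 211°
S = 90 + 0.13 × (79 − 90) = 88.57 → 89%
L = 36 + 0.13 × (54 − 36) = 38.34 → 38%

(211, 89, 38)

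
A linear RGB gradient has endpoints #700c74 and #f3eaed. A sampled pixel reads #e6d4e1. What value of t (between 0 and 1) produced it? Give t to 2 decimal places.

Invert the lerp on the G channel (largest span, 222): t = (212 − 12) / (234 − 12) = 200/222 = 0.9009.
Check on R: (230 − 112)/(243 − 112) = 0.9008 ✓

0.90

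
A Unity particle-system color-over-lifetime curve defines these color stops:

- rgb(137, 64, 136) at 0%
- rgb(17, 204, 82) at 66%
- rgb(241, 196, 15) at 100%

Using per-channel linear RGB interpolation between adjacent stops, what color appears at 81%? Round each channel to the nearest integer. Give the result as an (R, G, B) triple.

(116, 200, 52)

81% lies between the 66% and 100% stops, so the local fraction is t = (81 − 66)/(100 − 66) = 15/34 ≈ 0.4412.
R = 17 + 0.4412 × (241 − 17) = 115.829 → 116
G = 204 + 0.4412 × (196 − 204) = 200.47 → 200
B = 82 + 0.4412 × (15 − 82) = 52.44 → 52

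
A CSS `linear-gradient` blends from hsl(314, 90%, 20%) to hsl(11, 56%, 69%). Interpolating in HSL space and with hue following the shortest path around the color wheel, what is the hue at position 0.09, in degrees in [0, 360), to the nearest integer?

Hue: 11 − 314 = -303°, but |-303| > 180 so the shorter arc goes the other way: Δh = -303 + 360 = 57°.
H = 314 + 0.09 × (57) = 319.13 → 319°

319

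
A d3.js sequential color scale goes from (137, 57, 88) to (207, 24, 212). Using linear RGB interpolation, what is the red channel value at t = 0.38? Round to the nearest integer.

R = 137 + 0.38 × (207 − 137) = 163.6 → 164

164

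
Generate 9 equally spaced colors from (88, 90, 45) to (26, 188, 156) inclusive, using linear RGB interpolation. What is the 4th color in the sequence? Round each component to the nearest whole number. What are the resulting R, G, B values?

(65, 127, 87)

With 9 swatches and endpoints inclusive, swatch 4 sits at t = (4 − 1)/(9 − 1) = 3/8 ≈ 0.375.
R = 88 + 0.375 × (26 − 88) = 64.75 → 65
G = 90 + 0.375 × (188 − 90) = 126.75 → 127
B = 45 + 0.375 × (156 − 45) = 86.625 → 87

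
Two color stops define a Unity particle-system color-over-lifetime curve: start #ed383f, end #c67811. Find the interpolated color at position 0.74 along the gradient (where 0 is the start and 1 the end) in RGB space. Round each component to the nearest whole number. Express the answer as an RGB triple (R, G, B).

#ed383f → (237, 56, 63); #c67811 → (198, 120, 17).
R = 237 + 0.74 × (198 − 237) = 237 + 0.74 × -39 = 208.14 → 208
G = 56 + 0.74 × (120 − 56) = 56 + 0.74 × 64 = 103.36 → 103
B = 63 + 0.74 × (17 − 63) = 63 + 0.74 × -46 = 28.96 → 29
So the blended color is (208, 103, 29), about #d0671d.

(208, 103, 29)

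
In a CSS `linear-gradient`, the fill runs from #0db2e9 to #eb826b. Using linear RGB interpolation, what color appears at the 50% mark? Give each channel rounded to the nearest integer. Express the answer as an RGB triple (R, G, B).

#0db2e9 → (13, 178, 233); #eb826b → (235, 130, 107).
50% corresponds to t = 0.5.
R = 13 + 0.5 × (235 − 13) = 13 + 0.5 × 222 = 124 → 124
G = 178 + 0.5 × (130 − 178) = 178 + 0.5 × -48 = 154 → 154
B = 233 + 0.5 × (107 − 233) = 233 + 0.5 × -126 = 170 → 170
So the blended color is (124, 154, 170), about #7c9aaa.

(124, 154, 170)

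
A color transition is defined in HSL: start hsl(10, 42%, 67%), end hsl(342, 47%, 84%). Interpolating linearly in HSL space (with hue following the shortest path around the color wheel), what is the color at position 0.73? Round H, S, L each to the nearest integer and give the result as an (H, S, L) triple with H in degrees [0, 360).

Hue: 342 − 10 = 332°, but |332| > 180 so the shorter arc goes the other way: Δh = 332 − 360 = -28°.
H = 10 + 0.73 × (-28) = -10.44 → -10 → -10 mod 360 = 350°
S = 42 + 0.73 × (47 − 42) = 45.65 → 46%
L = 67 + 0.73 × (84 − 67) = 79.41 → 79%

(350, 46, 79)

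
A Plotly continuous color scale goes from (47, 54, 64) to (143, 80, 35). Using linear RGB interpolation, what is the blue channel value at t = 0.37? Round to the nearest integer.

53

B = 64 + 0.37 × (35 − 64) = 53.27 → 53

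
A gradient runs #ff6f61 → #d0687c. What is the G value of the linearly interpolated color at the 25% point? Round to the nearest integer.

G₁ = 111 (from #ff6f61), G₂ = 104 (from #d0687c).
G = 111 + 0.25 × (104 − 111) = 109.25 → 109

109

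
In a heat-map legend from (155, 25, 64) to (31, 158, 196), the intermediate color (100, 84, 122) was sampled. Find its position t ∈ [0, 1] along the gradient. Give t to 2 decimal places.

0.44

Invert the lerp on the G channel (largest span, 133): t = (84 − 25) / (158 − 25) = 59/133 = 0.44361.
Check on R: (100 − 155)/(31 − 155) = 0.4435 ✓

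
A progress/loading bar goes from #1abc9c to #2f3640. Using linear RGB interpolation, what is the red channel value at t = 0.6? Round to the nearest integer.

39

R₁ = 26 (from #1abc9c), R₂ = 47 (from #2f3640).
R = 26 + 0.6 × (47 − 26) = 38.6 → 39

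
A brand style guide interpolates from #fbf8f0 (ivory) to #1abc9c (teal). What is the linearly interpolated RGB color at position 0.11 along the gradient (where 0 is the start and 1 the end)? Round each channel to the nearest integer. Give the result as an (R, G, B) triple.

#fbf8f0 → (251, 248, 240); #1abc9c → (26, 188, 156).
R = 251 + 0.11 × (26 − 251) = 251 + 0.11 × -225 = 226.25 → 226
G = 248 + 0.11 × (188 − 248) = 248 + 0.11 × -60 = 241.4 → 241
B = 240 + 0.11 × (156 − 240) = 240 + 0.11 × -84 = 230.76 → 231

(226, 241, 231)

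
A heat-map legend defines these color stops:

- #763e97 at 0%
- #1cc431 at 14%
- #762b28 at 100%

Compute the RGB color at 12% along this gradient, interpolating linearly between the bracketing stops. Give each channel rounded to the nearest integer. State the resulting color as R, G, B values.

12% lies between the 0% and 14% stops, so the local fraction is t = (12 − 0)/(14 − 0) = 12/14 ≈ 0.8571.
#763e97 → (118, 62, 151); #1cc431 → (28, 196, 49).
R = 118 + 0.8571 × (28 − 118) = 40.861 → 41
G = 62 + 0.8571 × (196 − 62) = 176.851 → 177
B = 151 + 0.8571 × (49 − 151) = 63.576 → 64

(41, 177, 64)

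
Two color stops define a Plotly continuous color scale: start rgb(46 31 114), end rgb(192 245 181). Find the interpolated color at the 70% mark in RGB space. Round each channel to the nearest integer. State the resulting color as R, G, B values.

70% corresponds to t = 0.7.
R = 46 + 0.7 × (192 − 46) = 46 + 0.7 × 146 = 148.2 → 148
G = 31 + 0.7 × (245 − 31) = 31 + 0.7 × 214 = 180.8 → 181
B = 114 + 0.7 × (181 − 114) = 114 + 0.7 × 67 = 160.9 → 161
So the blended color is (148, 181, 161), about #94b5a1.

(148, 181, 161)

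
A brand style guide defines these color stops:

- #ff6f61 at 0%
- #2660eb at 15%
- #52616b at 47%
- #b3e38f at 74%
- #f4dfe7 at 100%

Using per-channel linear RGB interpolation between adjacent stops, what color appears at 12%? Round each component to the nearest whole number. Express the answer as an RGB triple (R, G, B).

12% lies between the 0% and 15% stops, so the local fraction is t = (12 − 0)/(15 − 0) = 12/15 ≈ 0.8.
#ff6f61 → (255, 111, 97); #2660eb → (38, 96, 235).
R = 255 + 0.8 × (38 − 255) = 81.4 → 81
G = 111 + 0.8 × (96 − 111) = 99 → 99
B = 97 + 0.8 × (235 − 97) = 207.4 → 207

(81, 99, 207)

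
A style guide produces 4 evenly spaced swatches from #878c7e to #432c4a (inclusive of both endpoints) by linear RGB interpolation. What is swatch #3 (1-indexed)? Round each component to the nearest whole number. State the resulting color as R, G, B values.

With 4 swatches and endpoints inclusive, swatch 3 sits at t = (3 − 1)/(4 − 1) = 2/3 ≈ 0.6667.
#878c7e → (135, 140, 126); #432c4a → (67, 44, 74).
R = 135 + 0.6667 × (67 − 135) = 89.664 → 90
G = 140 + 0.6667 × (44 − 140) = 75.997 → 76
B = 126 + 0.6667 × (74 − 126) = 91.332 → 91

(90, 76, 91)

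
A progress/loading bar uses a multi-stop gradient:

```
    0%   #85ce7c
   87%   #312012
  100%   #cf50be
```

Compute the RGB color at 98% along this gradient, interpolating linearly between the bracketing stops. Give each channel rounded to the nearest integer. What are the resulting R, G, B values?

98% lies between the 87% and 100% stops, so the local fraction is t = (98 − 87)/(100 − 87) = 11/13 ≈ 0.8462.
#312012 → (49, 32, 18); #cf50be → (207, 80, 190).
R = 49 + 0.8462 × (207 − 49) = 182.7 → 183
G = 32 + 0.8462 × (80 − 32) = 72.618 → 73
B = 18 + 0.8462 × (190 − 18) = 163.546 → 164

(183, 73, 164)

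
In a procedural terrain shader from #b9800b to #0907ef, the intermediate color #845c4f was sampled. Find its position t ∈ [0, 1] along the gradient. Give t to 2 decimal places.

0.30

Invert the lerp on the B channel (largest span, 228): t = (79 − 11) / (239 − 11) = 68/228 = 0.29825.
Check on R: (132 − 185)/(9 − 185) = 0.3011 ✓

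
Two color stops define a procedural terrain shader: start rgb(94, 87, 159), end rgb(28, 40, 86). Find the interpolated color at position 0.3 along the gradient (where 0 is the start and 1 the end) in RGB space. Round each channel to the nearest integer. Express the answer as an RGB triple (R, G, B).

R = 94 + 0.3 × (28 − 94) = 94 + 0.3 × -66 = 74.2 → 74
G = 87 + 0.3 × (40 − 87) = 87 + 0.3 × -47 = 72.9 → 73
B = 159 + 0.3 × (86 − 159) = 159 + 0.3 × -73 = 137.1 → 137

(74, 73, 137)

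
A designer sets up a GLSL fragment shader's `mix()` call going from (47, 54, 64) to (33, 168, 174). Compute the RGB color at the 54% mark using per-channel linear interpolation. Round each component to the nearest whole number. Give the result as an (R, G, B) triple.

54% corresponds to t = 0.54.
R = 47 + 0.54 × (33 − 47) = 47 + 0.54 × -14 = 39.44 → 39
G = 54 + 0.54 × (168 − 54) = 54 + 0.54 × 114 = 115.56 → 116
B = 64 + 0.54 × (174 − 64) = 64 + 0.54 × 110 = 123.4 → 123

(39, 116, 123)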